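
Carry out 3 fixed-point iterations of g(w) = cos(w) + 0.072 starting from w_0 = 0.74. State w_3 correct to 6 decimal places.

0.796037

w_1 = g(0.740000) = 0.810469
w_2 = g(0.810469) = 0.761159
w_3 = g(0.761159) = 0.796037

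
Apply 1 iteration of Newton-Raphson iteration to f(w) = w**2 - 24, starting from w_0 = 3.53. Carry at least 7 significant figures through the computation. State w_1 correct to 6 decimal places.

5.164433

Newton update: w ← w − f(w)/f'(w).
f'(w) = 2w
w_0 = 3.530000: f = -11.539100, f' = 7.060000 → w_1 = 3.530000 - (-11.539100)/(7.060000) = 5.164433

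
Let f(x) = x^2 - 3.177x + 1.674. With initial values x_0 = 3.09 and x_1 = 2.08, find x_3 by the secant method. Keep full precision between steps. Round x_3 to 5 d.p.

2.55188

f(x_0) = 1.405170, f(x_1) = -0.607760
x_2 = 2.080000 - (-0.607760)·(2.080000 - 3.090000)/(-0.607760 - (1.405170)) = 2.384947; f(x_2) = -0.215004
x_3 = 2.384947 - (-0.215004)·(2.384947 - 2.080000)/(-0.215004 - (-0.607760)) = 2.551883; f(x_3) = 0.078774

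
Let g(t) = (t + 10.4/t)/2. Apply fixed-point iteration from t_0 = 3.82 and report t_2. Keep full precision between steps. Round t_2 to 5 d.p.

3.22523

t_1 = g(3.820000) = 3.271257
t_2 = g(3.271257) = 3.225232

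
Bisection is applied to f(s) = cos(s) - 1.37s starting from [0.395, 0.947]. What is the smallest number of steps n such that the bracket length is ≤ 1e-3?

Initial width b − a = 0.947 − 0.395 = 0.552000.
After n steps the width is (b−a)/2^n; need (b−a)/2^n ≤ 1e-3.
So n ≥ log₂(0.552000/1e-3) = log₂(552.0000) ≈ 9.1085.
Hence n = 10.

10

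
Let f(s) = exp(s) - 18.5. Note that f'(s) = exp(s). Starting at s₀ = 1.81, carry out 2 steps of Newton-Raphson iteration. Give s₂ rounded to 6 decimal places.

3.236188

s_0 = 1.810000: f = -12.389553, f' = 6.110447 → s_1 = 1.810000 - (-12.389553)/(6.110447) = 3.837602
s_1 = 3.837602: f = 27.914018, f' = 46.414018 → s_2 = 3.837602 - (27.914018)/(46.414018) = 3.236188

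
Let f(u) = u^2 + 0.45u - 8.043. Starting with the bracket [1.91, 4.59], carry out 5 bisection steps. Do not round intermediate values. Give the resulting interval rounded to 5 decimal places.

[2.58000, 2.66375]

f(1.910000) = -3.535400, f(4.590000) = 15.090600 (opposite signs)
step 1: m = 3.250000, f(m) = 3.982000 > 0 → root in [1.910000, 3.250000]
step 2: m = 2.580000, f(m) = -0.225600 < 0 → root in [2.580000, 3.250000]
step 3: m = 2.915000, f(m) = 1.765975 > 0 → root in [2.580000, 2.915000]
step 4: m = 2.747500, f(m) = 0.742131 > 0 → root in [2.580000, 2.747500]
step 5: m = 2.663750, f(m) = 0.251252 > 0 → root in [2.580000, 2.663750]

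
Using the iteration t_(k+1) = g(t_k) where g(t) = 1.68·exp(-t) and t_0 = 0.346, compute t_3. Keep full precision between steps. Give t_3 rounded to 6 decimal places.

1.007021

t_1 = g(0.346000) = 1.188621
t_2 = g(1.188621) = 0.511797
t_3 = g(0.511797) = 1.007021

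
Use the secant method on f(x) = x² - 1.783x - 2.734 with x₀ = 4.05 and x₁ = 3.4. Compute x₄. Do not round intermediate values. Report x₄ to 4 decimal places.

2.7707

f(x_0) = 6.447350, f(x_1) = 2.763800
x_2 = 3.400000 - (2.763800)·(3.400000 - 4.050000)/(2.763800 - (6.447350)) = 2.912299; f(x_2) = 0.554857
x_3 = 2.912299 - (0.554857)·(2.912299 - 3.400000)/(0.554857 - (2.763800)) = 2.789795; f(x_3) = 0.074753
x_4 = 2.789795 - (0.074753)·(2.789795 - 2.912299)/(0.074753 - (0.554857)) = 2.770721; f(x_4) = 0.002700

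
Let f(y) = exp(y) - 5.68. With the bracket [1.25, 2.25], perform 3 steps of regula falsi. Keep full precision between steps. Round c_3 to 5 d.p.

1.73010

False-position update: c = (a·f(b) − b·f(a))/(f(b) − f(a)); replace the endpoint whose sign matches f(c).
f(1.250000) = -2.189657, f(2.250000) = 3.807736
step 1: c = 1.615101, f(c) = -0.651602 < 0 → new bracket [1.615101, 2.250000]
step 2: c = 1.707873, f(c) = -0.162784 < 0 → new bracket [1.707873, 2.250000]
step 3: c = 1.730100, f(c) = -0.038784 < 0 → new bracket [1.730100, 2.250000]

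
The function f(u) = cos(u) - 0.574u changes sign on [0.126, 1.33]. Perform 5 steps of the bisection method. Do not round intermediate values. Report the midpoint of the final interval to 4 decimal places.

0.9726

f(0.126000) = 0.919748, f(1.330000) = -0.524944 (opposite signs)
step 1: m = 0.728000, f(m) = 0.328635 > 0 → root in [0.728000, 1.330000]
step 2: m = 1.029000, f(m) = -0.074970 < 0 → root in [0.728000, 1.029000]
step 3: m = 0.878500, f(m) = 0.134048 > 0 → root in [0.878500, 1.029000]
step 4: m = 0.953750, f(m) = 0.031176 > 0 → root in [0.953750, 1.029000]
step 5: m = 0.991375, f(m) = -0.021509 < 0 → root in [0.953750, 0.991375]
Midpoint of [0.953750, 0.991375] = 0.972562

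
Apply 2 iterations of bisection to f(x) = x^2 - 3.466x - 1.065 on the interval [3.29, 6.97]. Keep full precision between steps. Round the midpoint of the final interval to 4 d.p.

3.7500

f(3.290000) = -1.644040, f(6.970000) = 23.357880 (opposite signs)
step 1: m = 5.130000, f(m) = 7.471320 > 0 → root in [3.290000, 5.130000]
step 2: m = 4.210000, f(m) = 2.067240 > 0 → root in [3.290000, 4.210000]
Midpoint of [3.290000, 4.210000] = 3.750000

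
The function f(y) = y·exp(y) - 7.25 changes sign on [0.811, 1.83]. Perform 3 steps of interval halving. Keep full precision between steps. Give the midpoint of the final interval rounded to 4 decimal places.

f(0.811000) = -5.425123, f(1.830000) = 4.158013 (opposite signs)
step 1: m = 1.320500, f(m) = -2.304340 < 0 → root in [1.320500, 1.830000]
step 2: m = 1.575250, f(m) = 0.361528 > 0 → root in [1.320500, 1.575250]
step 3: m = 1.447875, f(m) = -1.090646 < 0 → root in [1.447875, 1.575250]
Midpoint of [1.447875, 1.575250] = 1.511563

1.5116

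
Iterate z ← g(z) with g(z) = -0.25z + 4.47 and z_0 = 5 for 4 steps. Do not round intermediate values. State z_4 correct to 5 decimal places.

3.58156

z_1 = g(5.000000) = 3.220000
z_2 = g(3.220000) = 3.665000
z_3 = g(3.665000) = 3.553750
z_4 = g(3.553750) = 3.581562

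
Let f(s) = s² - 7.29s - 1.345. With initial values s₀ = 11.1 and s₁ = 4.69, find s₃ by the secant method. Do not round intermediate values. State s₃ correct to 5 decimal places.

8.36626

f(s_0) = 40.946000, f(s_1) = -13.539000
s_2 = 4.690000 - (-13.539000)·(4.690000 - 11.100000)/(-13.539000 - (40.946000)) = 6.282824; f(s_2) = -7.672912
s_3 = 6.282824 - (-7.672912)·(6.282824 - 4.690000)/(-7.672912 - (-13.539000)) = 8.366255; f(s_3) = 7.659228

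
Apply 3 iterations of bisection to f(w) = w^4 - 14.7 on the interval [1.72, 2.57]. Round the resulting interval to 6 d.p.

[1.932500, 2.038750]

f(1.720000) = -5.947869, f(2.570000) = 28.924704 (opposite signs)
step 1: m = 2.145000, f(m) = 6.469431 > 0 → root in [1.720000, 2.145000]
step 2: m = 1.932500, f(m) = -0.753090 < 0 → root in [1.932500, 2.145000]
step 3: m = 2.038750, f(m) = 2.576505 > 0 → root in [1.932500, 2.038750]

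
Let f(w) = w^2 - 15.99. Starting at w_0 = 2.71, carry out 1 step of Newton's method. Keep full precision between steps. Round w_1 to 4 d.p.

4.3052

f'(w) = 2w
w_0 = 2.710000: f = -8.645900, f' = 5.420000 → w_1 = 2.710000 - (-8.645900)/(5.420000) = 4.305185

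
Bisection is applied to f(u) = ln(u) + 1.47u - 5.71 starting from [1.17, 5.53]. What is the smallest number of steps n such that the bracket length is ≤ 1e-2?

9

Initial width b − a = 5.53 − 1.17 = 4.360000.
After n steps the width is (b−a)/2^n; need (b−a)/2^n ≤ 1e-2.
So n ≥ log₂(4.360000/1e-2) = log₂(436.0000) ≈ 8.7682.
Hence n = 9.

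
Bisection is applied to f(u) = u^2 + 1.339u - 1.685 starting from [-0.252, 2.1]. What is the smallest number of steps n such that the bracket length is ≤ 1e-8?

28

Initial width b − a = 2.1 − -0.252 = 2.352000.
After n steps the width is (b−a)/2^n; need (b−a)/2^n ≤ 1e-8.
So n ≥ log₂(2.352000/1e-8) = log₂(235200000.0000) ≈ 27.8093.
Hence n = 28.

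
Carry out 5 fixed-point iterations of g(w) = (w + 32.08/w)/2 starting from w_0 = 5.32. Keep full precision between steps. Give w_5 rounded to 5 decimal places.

w_1 = g(5.320000) = 5.675038
w_2 = g(5.675038) = 5.663932
w_3 = g(5.663932) = 5.663921
w_4 = g(5.663921) = 5.663921
w_5 = g(5.663921) = 5.663921

5.66392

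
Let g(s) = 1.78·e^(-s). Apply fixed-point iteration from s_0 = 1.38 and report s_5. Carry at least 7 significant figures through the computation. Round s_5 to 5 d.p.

s_1 = g(1.380000) = 0.447810
s_2 = g(0.447810) = 1.137467
s_3 = g(1.137467) = 0.570722
s_4 = g(0.570722) = 1.005909
s_5 = g(1.005909) = 0.650968

0.65097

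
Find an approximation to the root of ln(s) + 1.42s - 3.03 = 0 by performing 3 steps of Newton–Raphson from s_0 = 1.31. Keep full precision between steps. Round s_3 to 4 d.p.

1.7427

f'(s) = 1/s + 1.42
s_0 = 1.310000: f = -0.899773, f' = 2.183359 → s_1 = 1.310000 - (-0.899773)/(2.183359) = 1.722105
s_1 = 1.722105: f = -0.041064, f' = 2.000685 → s_2 = 1.722105 - (-0.041064)/(2.000685) = 1.742630
s_2 = 1.742630: f = -0.000070, f' = 1.993845 → s_3 = 1.742630 - (-0.000070)/(1.993845) = 1.742665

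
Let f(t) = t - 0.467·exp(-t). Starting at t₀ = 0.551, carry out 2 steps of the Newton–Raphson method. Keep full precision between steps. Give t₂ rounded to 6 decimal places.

Newton update: t ← t − f(t)/f'(t).
f'(t) = 1 + 0.467·exp(-t)
t_0 = 0.551000: f = 0.281834, f' = 1.269166 → t_1 = 0.551000 - (0.281834)/(1.269166) = 0.328938
t_1 = 0.328938: f = -0.007156, f' = 1.336094 → t_2 = 0.328938 - (-0.007156)/(1.336094) = 0.334294

0.334294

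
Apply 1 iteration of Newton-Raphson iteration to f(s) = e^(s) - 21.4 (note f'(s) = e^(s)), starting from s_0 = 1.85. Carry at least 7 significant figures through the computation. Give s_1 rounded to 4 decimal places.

4.2149

s_0 = 1.850000: f = -15.040180, f' = 6.359820 → s_1 = 1.850000 - (-15.040180)/(6.359820) = 4.214875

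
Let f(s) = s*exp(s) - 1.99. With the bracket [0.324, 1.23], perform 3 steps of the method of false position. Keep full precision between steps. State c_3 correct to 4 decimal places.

0.8394

f(0.324000) = -1.542022, f(1.230000) = 2.218112
step 1: c = 0.695548, f(c) = -0.595559 < 0 → new bracket [0.695548, 1.230000]
step 2: c = 0.808674, f(c) = -0.174585 < 0 → new bracket [0.808674, 1.230000]
step 3: c = 0.839416, f(c) = -0.046739 < 0 → new bracket [0.839416, 1.230000]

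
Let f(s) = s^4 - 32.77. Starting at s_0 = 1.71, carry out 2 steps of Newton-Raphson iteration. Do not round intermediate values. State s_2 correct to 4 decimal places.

Newton update: s ← s − f(s)/f'(s).
f'(s) = 4s^3
s_0 = 1.710000: f = -24.219639, f' = 20.000844 → s_1 = 1.710000 - (-24.219639)/(20.000844) = 2.920931
s_1 = 2.920931: f = 40.022244, f' = 99.683625 → s_2 = 2.920931 - (40.022244)/(99.683625) = 2.519438

2.5194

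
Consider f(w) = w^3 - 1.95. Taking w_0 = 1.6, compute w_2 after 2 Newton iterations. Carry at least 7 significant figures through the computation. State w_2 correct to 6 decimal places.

1.253107

f'(w) = 3w^2
w_0 = 1.600000: f = 2.146000, f' = 7.680000 → w_1 = 1.600000 - (2.146000)/(7.680000) = 1.320573
w_1 = 1.320573: f = 0.352964, f' = 5.231738 → w_2 = 1.320573 - (0.352964)/(5.231738) = 1.253107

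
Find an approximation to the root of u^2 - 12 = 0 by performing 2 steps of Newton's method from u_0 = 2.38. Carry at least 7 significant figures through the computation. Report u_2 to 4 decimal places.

f'(u) = 2u
u_0 = 2.380000: f = -6.335600, f' = 4.760000 → u_1 = 2.380000 - (-6.335600)/(4.760000) = 3.711008
u_1 = 3.711008: f = 1.771583, f' = 7.422017 → u_2 = 3.711008 - (1.771583)/(7.422017) = 3.472315

3.4723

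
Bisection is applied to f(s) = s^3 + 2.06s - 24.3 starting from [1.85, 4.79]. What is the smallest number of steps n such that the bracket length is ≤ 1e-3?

12

Initial width b − a = 4.79 − 1.85 = 2.940000.
After n steps the width is (b−a)/2^n; need (b−a)/2^n ≤ 1e-3.
So n ≥ log₂(2.940000/1e-3) = log₂(2940.0000) ≈ 11.5216.
Hence n = 12.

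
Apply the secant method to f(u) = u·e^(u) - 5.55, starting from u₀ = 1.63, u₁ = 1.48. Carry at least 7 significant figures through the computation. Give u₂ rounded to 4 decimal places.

f(u_0) = 2.769316, f(u_1) = 0.951560
u_2 = 1.480000 - (0.951560)·(1.480000 - 1.630000)/(0.951560 - (2.769316)) = 1.401478; f(u_2) = 0.141679

1.4015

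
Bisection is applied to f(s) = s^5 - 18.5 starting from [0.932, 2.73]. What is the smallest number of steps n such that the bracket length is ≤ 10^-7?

Initial width b − a = 2.73 − 0.932 = 1.798000.
After n steps the width is (b−a)/2^n; need (b−a)/2^n ≤ 10^-7.
So n ≥ log₂(1.798000/10^-7) = log₂(17980000.0000) ≈ 24.0999.
Hence n = 25.

25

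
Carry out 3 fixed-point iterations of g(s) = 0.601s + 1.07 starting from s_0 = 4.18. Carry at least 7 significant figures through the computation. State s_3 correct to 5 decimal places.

3.00696

s_1 = g(4.180000) = 3.582180
s_2 = g(3.582180) = 3.222890
s_3 = g(3.222890) = 3.006957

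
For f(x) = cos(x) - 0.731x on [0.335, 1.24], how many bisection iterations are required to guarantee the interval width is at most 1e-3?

Initial width b − a = 1.24 − 0.335 = 0.905000.
After n steps the width is (b−a)/2^n; need (b−a)/2^n ≤ 1e-3.
So n ≥ log₂(0.905000/1e-3) = log₂(905.0000) ≈ 9.8218.
Hence n = 10.

10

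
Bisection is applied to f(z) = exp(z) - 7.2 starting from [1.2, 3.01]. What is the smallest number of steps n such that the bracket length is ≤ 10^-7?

Initial width b − a = 3.01 − 1.2 = 1.810000.
After n steps the width is (b−a)/2^n; need (b−a)/2^n ≤ 10^-7.
So n ≥ log₂(1.810000/10^-7) = log₂(18100000.0000) ≈ 24.1095.
Hence n = 25.

25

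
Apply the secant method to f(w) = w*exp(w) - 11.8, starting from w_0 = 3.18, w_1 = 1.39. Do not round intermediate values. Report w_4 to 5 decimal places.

f(w_0) = 64.668676, f(w_1) = -6.219358
w_2 = 1.390000 - (-6.219358)·(1.390000 - 3.180000)/(-6.219358 - (64.668676)) = 1.547046; f(w_2) = -4.532644
w_3 = 1.547046 - (-4.532644)·(1.547046 - 1.390000)/(-4.532644 - (-6.219358)) = 1.969068; f(w_3) = 2.306397
w_4 = 1.969068 - (2.306397)·(1.969068 - 1.547046)/(2.306397 - (-4.532644)) = 1.826745; f(w_4) = -0.449281

1.82675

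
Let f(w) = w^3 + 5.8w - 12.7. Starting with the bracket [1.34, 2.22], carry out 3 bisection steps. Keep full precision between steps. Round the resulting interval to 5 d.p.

[1.45000, 1.56000]

f(1.340000) = -2.521896, f(2.220000) = 11.117048 (opposite signs)
step 1: m = 1.780000, f(m) = 3.263752 > 0 → root in [1.340000, 1.780000]
step 2: m = 1.560000, f(m) = 0.144416 > 0 → root in [1.340000, 1.560000]
step 3: m = 1.450000, f(m) = -1.241375 < 0 → root in [1.450000, 1.560000]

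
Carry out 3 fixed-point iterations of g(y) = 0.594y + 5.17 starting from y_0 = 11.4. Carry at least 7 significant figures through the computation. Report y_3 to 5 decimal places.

y_1 = g(11.400000) = 11.941600
y_2 = g(11.941600) = 12.263310
y_3 = g(12.263310) = 12.454406

12.45441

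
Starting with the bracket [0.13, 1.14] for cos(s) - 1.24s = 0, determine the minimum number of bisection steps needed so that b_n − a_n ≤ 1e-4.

Initial width b − a = 1.14 − 0.13 = 1.010000.
After n steps the width is (b−a)/2^n; need (b−a)/2^n ≤ 1e-4.
So n ≥ log₂(1.010000/1e-4) = log₂(10100.0000) ≈ 13.3021.
Hence n = 14.

14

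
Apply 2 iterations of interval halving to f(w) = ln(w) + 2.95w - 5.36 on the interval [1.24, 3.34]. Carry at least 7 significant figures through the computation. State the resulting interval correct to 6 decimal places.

f(1.240000) = -1.486889, f(3.340000) = 5.698971 (opposite signs)
step 1: m = 2.290000, f(m) = 2.224052 > 0 → root in [1.240000, 2.290000]
step 2: m = 1.765000, f(m) = 0.414901 > 0 → root in [1.240000, 1.765000]

[1.240000, 1.765000]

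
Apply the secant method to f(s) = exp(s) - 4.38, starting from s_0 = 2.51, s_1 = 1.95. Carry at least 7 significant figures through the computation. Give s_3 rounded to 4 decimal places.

f(s_0) = 7.924930, f(s_1) = 2.648688
s_2 = 1.950000 - (2.648688)·(1.950000 - 2.510000)/(2.648688 - (7.924930)) = 1.668879; f(s_2) = 0.926214
s_3 = 1.668879 - (0.926214)·(1.668879 - 1.950000)/(0.926214 - (2.648688)) = 1.517713; f(s_3) = 0.181781

1.5177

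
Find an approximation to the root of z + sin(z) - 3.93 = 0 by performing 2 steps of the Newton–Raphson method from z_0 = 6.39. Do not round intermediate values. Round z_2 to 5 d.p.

4.92316

f'(z) = 1 + cos(z)
z_0 = 6.390000: f = 2.566612, f' = 1.994301 → z_1 = 6.390000 - (2.566612)/(1.994301) = 5.103027
z_1 = 5.103027: f = 0.248360, f' = 1.380778 → z_2 = 5.103027 - (0.248360)/(1.380778) = 4.923157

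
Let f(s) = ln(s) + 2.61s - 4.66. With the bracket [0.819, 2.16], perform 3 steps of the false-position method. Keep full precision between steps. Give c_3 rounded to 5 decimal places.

False-position update: c = (a·f(b) − b·f(a))/(f(b) − f(a)); replace the endpoint whose sign matches f(c).
f(0.819000) = -2.722081, f(2.160000) = 1.747708
step 1: c = 1.635663, f(c) = 0.101128 > 0 → new bracket [0.819000, 1.635663]
step 2: c = 1.606410, f(c) = 0.006731 > 0 → new bracket [0.819000, 1.606410]
step 3: c = 1.604467, f(c) = 0.000452 > 0 → new bracket [0.819000, 1.604467]

1.60447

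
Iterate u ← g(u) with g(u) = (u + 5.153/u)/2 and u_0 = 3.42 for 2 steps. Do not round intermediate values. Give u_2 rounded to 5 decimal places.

2.27761

u_1 = g(3.420000) = 2.463363
u_2 = g(2.463363) = 2.277609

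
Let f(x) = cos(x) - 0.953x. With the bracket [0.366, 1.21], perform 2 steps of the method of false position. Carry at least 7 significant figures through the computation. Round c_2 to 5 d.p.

f(0.366000) = 0.584968, f(1.210000) = -0.800111
step 1: c = 0.722451, f(c) = 0.061691 > 0 → new bracket [0.722451, 1.210000]
step 2: c = 0.757352, f(c) = 0.004901 > 0 → new bracket [0.757352, 1.210000]

0.75735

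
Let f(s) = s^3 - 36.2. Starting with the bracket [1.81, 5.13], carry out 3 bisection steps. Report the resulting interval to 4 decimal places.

f(1.810000) = -30.270259, f(5.130000) = 98.805697 (opposite signs)
step 1: m = 3.470000, f(m) = 5.581923 > 0 → root in [1.810000, 3.470000]
step 2: m = 2.640000, f(m) = -17.800256 < 0 → root in [2.640000, 3.470000]
step 3: m = 3.055000, f(m) = -7.687609 < 0 → root in [3.055000, 3.470000]

[3.0550, 3.4700]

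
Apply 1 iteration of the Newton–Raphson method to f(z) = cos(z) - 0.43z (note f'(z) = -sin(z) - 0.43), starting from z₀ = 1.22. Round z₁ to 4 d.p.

z_0 = 1.220000: f = -0.180954, f' = -1.369099 → z_1 = 1.220000 - (-0.180954)/(-1.369099) = 1.087830

1.0878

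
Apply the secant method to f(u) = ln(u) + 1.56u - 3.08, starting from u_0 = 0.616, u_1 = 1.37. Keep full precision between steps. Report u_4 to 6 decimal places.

1.652408

f(u_0) = -2.603548, f(u_1) = -0.627989
u_2 = 1.370000 - (-0.627989)·(1.370000 - 0.616000)/(-0.627989 - (-2.603548)) = 1.609681; f(u_2) = -0.092862
u_3 = 1.609681 - (-0.092862)·(1.609681 - 1.370000)/(-0.092862 - (-0.627989)) = 1.651273; f(u_3) = -0.002467
u_4 = 1.651273 - (-0.002467)·(1.651273 - 1.609681)/(-0.002467 - (-0.092862)) = 1.652408; f(u_4) = -0.000009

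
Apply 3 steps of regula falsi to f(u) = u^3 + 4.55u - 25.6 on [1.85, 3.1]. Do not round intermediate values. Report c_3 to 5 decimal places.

2.43412

False-position update: c = (a·f(b) − b·f(a))/(f(b) − f(a)); replace the endpoint whose sign matches f(c).
f(1.850000) = -10.850875, f(3.100000) = 18.296000
step 1: c = 2.315353, f(c) = -2.652856 < 0 → new bracket [2.315353, 3.100000]
step 2: c = 2.414717, f(c) = -0.533167 < 0 → new bracket [2.414717, 3.100000]
step 3: c = 2.434121, f(c) = -0.102707 < 0 → new bracket [2.434121, 3.100000]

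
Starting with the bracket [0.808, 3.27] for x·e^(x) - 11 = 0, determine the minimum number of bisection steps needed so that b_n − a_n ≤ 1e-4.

15

Initial width b − a = 3.27 − 0.808 = 2.462000.
After n steps the width is (b−a)/2^n; need (b−a)/2^n ≤ 1e-4.
So n ≥ log₂(2.462000/1e-4) = log₂(24620.0000) ≈ 14.5875.
Hence n = 15.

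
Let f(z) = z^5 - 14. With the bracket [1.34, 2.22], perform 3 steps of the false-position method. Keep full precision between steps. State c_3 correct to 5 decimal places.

False-position update: c = (a·f(b) − b·f(a))/(f(b) − f(a)); replace the endpoint whose sign matches f(c).
f(1.340000) = -9.679600, f(2.220000) = 39.921861
step 1: c = 1.511730, f(c) = -6.104660 < 0 → new bracket [1.511730, 2.220000]
step 2: c = 1.605670, f(c) = -3.327119 < 0 → new bracket [1.605670, 2.220000]
step 3: c = 1.652930, f(c) = -1.661210 < 0 → new bracket [1.652930, 2.220000]

1.65293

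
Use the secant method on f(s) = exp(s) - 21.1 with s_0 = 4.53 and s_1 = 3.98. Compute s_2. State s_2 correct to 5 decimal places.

Secant update: s_(k+1) = s_k − f(s_k)·(s_k − s_(k-1))/(f(s_k) − f(s_(k-1))).
f(s_0) = 71.658561, f(s_1) = 32.417034
s_2 = 3.980000 - (32.417034)·(3.980000 - 4.530000)/(32.417034 - (71.658561)) = 3.525650; f(s_2) = 12.875867

3.52565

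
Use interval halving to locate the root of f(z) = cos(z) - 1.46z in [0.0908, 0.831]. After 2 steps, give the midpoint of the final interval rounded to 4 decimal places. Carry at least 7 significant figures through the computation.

0.5534

f(0.090800) = 0.863313, f(0.831000) = -0.539123 (opposite signs)
step 1: m = 0.460900, f(m) = 0.222739 > 0 → root in [0.460900, 0.831000]
step 2: m = 0.645950, f(m) = -0.144559 < 0 → root in [0.460900, 0.645950]
Midpoint of [0.460900, 0.645950] = 0.553425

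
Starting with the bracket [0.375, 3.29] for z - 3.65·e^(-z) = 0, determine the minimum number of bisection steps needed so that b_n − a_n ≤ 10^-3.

12

Initial width b − a = 3.29 − 0.375 = 2.915000.
After n steps the width is (b−a)/2^n; need (b−a)/2^n ≤ 10^-3.
So n ≥ log₂(2.915000/10^-3) = log₂(2915.0000) ≈ 11.5093.
Hence n = 12.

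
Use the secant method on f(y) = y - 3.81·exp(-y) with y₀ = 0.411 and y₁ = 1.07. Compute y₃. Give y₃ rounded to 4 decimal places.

1.1751

f(y_0) = -2.114980, f(y_1) = -0.236862
y_2 = 1.070000 - (-0.236862)·(1.070000 - 0.411000)/(-0.236862 - (-2.114980)) = 1.153111; f(y_2) = -0.049528
y_3 = 1.153111 - (-0.049528)·(1.153111 - 1.070000)/(-0.049528 - (-0.236862)) = 1.175084; f(y_3) = -0.001417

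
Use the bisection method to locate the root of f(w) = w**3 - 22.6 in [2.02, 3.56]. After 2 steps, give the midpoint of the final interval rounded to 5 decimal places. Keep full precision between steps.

2.98250

f(2.020000) = -14.357592, f(3.560000) = 22.518016 (opposite signs)
step 1: m = 2.790000, f(m) = -0.882361 < 0 → root in [2.790000, 3.560000]
step 2: m = 3.175000, f(m) = 9.405984 > 0 → root in [2.790000, 3.175000]
Midpoint of [2.790000, 3.175000] = 2.982500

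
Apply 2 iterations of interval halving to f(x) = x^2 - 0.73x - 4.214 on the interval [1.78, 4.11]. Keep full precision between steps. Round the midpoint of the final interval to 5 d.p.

f(1.780000) = -2.345000, f(4.110000) = 9.677800 (opposite signs)
step 1: m = 2.945000, f(m) = 2.309175 > 0 → root in [1.780000, 2.945000]
step 2: m = 2.362500, f(m) = -0.357219 < 0 → root in [2.362500, 2.945000]
Midpoint of [2.362500, 2.945000] = 2.653750

2.65375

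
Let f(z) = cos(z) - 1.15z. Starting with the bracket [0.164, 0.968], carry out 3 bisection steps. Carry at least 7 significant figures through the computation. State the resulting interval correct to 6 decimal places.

f(0.164000) = 0.797982, f(0.968000) = -0.546252 (opposite signs)
step 1: m = 0.566000, f(m) = 0.193153 > 0 → root in [0.566000, 0.968000]
step 2: m = 0.767000, f(m) = -0.162054 < 0 → root in [0.566000, 0.767000]
step 3: m = 0.666500, f(m) = 0.019515 > 0 → root in [0.666500, 0.767000]

[0.666500, 0.767000]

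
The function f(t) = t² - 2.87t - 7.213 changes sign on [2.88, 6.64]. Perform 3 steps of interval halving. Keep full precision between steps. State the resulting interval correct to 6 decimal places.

f(2.880000) = -7.184200, f(6.640000) = 17.819800 (opposite signs)
step 1: m = 4.760000, f(m) = 1.783400 > 0 → root in [2.880000, 4.760000]
step 2: m = 3.820000, f(m) = -3.584000 < 0 → root in [3.820000, 4.760000]
step 3: m = 4.290000, f(m) = -1.121200 < 0 → root in [4.290000, 4.760000]

[4.290000, 4.760000]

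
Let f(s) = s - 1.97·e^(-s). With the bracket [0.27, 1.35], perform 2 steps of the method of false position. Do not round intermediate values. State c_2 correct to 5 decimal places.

0.85494

f(0.270000) = -1.233858, f(1.350000) = 0.839297
step 1: c = 0.912772, f(c) = 0.121995 > 0 → new bracket [0.270000, 0.912772]
step 2: c = 0.854938, f(c) = 0.017078 > 0 → new bracket [0.270000, 0.854938]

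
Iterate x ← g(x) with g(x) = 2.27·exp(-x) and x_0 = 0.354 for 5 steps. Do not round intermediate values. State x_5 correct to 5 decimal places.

1.31929

x_1 = g(0.354000) = 1.593256
x_2 = g(1.593256) = 0.461406
x_3 = g(0.461406) = 1.431000
x_4 = g(1.431000) = 0.542688
x_5 = g(0.542688) = 1.319287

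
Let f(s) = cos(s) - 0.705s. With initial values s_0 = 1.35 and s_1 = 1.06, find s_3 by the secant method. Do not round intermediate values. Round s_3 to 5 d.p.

0.89166

Secant update: s_(k+1) = s_k − f(s_k)·(s_k − s_(k-1))/(f(s_k) − f(s_(k-1))).
f(s_0) = -0.732743, f(s_1) = -0.258428
s_2 = 1.060000 - (-0.258428)·(1.060000 - 1.350000)/(-0.258428 - (-0.732743)) = 0.901995; f(s_2) = -0.015861
s_3 = 0.901995 - (-0.015861)·(0.901995 - 1.060000)/(-0.015861 - (-0.258428)) = 0.891664; f(s_3) = -0.000505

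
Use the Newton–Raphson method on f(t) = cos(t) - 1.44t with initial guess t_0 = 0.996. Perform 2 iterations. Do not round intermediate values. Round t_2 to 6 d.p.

Newton update: t ← t − f(t)/f'(t).
f'(t) = -sin(t) - 1.44
t_0 = 0.996000: f = -0.890576, f' = -2.279303 → t_1 = 0.996000 - (-0.890576)/(-2.279303) = 0.605277
t_1 = 0.605277: f = -0.049254, f' = -2.008990 → t_2 = 0.605277 - (-0.049254)/(-2.008990) = 0.580760

0.580760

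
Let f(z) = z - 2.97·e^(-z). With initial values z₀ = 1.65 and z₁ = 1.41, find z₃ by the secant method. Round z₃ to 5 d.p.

1.04942

f(z_0) = 1.079612, f(z_1) = 0.684894
z_2 = 1.410000 - (0.684894)·(1.410000 - 1.650000)/(0.684894 - (1.079612)) = 0.993564; f(z_2) = -0.106093
z_3 = 0.993564 - (-0.106093)·(0.993564 - 1.410000)/(-0.106093 - (0.684894)) = 1.049419; f(z_3) = 0.009500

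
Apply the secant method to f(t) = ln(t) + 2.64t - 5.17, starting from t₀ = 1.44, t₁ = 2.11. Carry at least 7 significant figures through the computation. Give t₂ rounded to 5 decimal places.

1.75268

Secant update: t_(k+1) = t_k − f(t_k)·(t_k − t_(k-1))/(f(t_k) − f(t_(k-1))).
f(t_0) = -1.003757, f(t_1) = 1.147088
t_2 = 2.110000 - (1.147088)·(2.110000 - 1.440000)/(1.147088 - (-1.003757)) = 1.752676; f(t_2) = 0.018208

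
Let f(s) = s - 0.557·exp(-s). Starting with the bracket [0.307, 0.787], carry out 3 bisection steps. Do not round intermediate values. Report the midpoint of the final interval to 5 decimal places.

f(0.307000) = -0.102757, f(0.787000) = 0.533449 (opposite signs)
step 1: m = 0.547000, f(m) = 0.224673 > 0 → root in [0.307000, 0.547000]
step 2: m = 0.427000, f(m) = 0.063578 > 0 → root in [0.307000, 0.427000]
step 3: m = 0.367000, f(m) = -0.018895 < 0 → root in [0.367000, 0.427000]
Midpoint of [0.367000, 0.427000] = 0.397000

0.39700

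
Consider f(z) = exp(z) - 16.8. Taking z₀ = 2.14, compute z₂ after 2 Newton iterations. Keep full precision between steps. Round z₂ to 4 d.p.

2.8610

f'(z) = exp(z)
z_0 = 2.140000: f = -8.300562, f' = 8.499438 → z_1 = 2.140000 - (-8.300562)/(8.499438) = 3.116601
z_1 = 3.116601: f = 5.769543, f' = 22.569543 → z_2 = 3.116601 - (5.769543)/(22.569543) = 2.860967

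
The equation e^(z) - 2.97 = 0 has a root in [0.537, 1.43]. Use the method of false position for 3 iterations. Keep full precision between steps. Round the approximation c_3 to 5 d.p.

1.08603

f(0.537000) = -1.259133, f(1.430000) = 1.208699
step 1: c = 0.992625, f(c) = -0.271692 < 0 → new bracket [0.992625, 1.430000]
step 2: c = 1.072895, f(c) = -0.046168 < 0 → new bracket [1.072895, 1.430000]
step 3: c = 1.086033, f(c) = -0.007500 < 0 → new bracket [1.086033, 1.430000]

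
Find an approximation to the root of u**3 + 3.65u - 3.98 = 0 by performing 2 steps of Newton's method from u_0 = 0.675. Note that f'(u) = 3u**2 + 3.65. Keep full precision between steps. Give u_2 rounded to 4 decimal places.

0.8946

u_0 = 0.675000: f = -1.208703, f' = 5.016875 → u_1 = 0.675000 - (-1.208703)/(5.016875) = 0.915927
u_1 = 0.915927: f = 0.131528, f' = 6.166770 → u_2 = 0.915927 - (0.131528)/(6.166770) = 0.894599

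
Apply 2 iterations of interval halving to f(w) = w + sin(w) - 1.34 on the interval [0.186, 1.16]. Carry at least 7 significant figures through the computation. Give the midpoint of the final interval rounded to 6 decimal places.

f(0.186000) = -0.969071, f(1.160000) = 0.736803 (opposite signs)
step 1: m = 0.673000, f(m) = -0.043665 < 0 → root in [0.673000, 1.160000]
step 2: m = 0.916500, f(m) = 0.369976 > 0 → root in [0.673000, 0.916500]
Midpoint of [0.673000, 0.916500] = 0.794750

0.794750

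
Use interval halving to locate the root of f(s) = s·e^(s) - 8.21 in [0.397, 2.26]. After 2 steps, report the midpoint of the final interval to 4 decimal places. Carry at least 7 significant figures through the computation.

1.5614

f(0.397000) = -7.619520, f(2.260000) = 13.447782 (opposite signs)
step 1: m = 1.328500, f(m) = -3.194413 < 0 → root in [1.328500, 2.260000]
step 2: m = 1.794250, f(m) = 2.582345 > 0 → root in [1.328500, 1.794250]
Midpoint of [1.328500, 1.794250] = 1.561375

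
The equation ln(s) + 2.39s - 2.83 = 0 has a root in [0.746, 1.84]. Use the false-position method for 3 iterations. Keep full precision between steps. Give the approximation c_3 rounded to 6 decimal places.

f(0.746000) = -1.340090, f(1.840000) = 2.177366
step 1: c = 1.162795, f(c) = 0.099907 > 0 → new bracket [0.746000, 1.162795]
step 2: c = 1.133878, f(c) = 0.005612 > 0 → new bracket [0.746000, 1.133878]
step 3: c = 1.132260, f(c) = 0.000318 > 0 → new bracket [0.746000, 1.132260]

1.132260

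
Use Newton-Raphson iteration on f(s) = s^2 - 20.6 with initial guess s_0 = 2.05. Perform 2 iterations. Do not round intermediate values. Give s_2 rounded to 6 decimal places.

4.727346

f'(s) = 2s
s_0 = 2.050000: f = -16.397500, f' = 4.100000 → s_1 = 2.050000 - (-16.397500)/(4.100000) = 6.049390
s_1 = 6.049390: f = 15.995122, f' = 12.098780 → s_2 = 6.049390 - (15.995122)/(12.098780) = 4.727346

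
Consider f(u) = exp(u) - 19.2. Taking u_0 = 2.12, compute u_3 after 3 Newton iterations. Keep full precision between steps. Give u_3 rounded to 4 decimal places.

2.9593

Newton update: u ← u − f(u)/f'(u).
f'(u) = exp(u)
u_0 = 2.120000: f = -10.868863, f' = 8.331137 → u_1 = 2.120000 - (-10.868863)/(8.331137) = 3.424607
u_1 = 3.424607: f = 11.510581, f' = 30.710581 → u_2 = 3.424607 - (11.510581)/(30.710581) = 3.049799
u_2 = 3.049799: f = 1.911100, f' = 21.111100 → u_3 = 3.049799 - (1.911100)/(21.111100) = 2.959273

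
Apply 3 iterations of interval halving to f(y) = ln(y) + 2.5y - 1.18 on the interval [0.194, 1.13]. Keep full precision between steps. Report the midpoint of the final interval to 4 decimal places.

0.6035

f(0.194000) = -2.334897, f(1.130000) = 1.767218 (opposite signs)
step 1: m = 0.662000, f(m) = 0.062510 > 0 → root in [0.194000, 0.662000]
step 2: m = 0.428000, f(m) = -0.958632 < 0 → root in [0.428000, 0.662000]
step 3: m = 0.545000, f(m) = -0.424469 < 0 → root in [0.545000, 0.662000]
Midpoint of [0.545000, 0.662000] = 0.603500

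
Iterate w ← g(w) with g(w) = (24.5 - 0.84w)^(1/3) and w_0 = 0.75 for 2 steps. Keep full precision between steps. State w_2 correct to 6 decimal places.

2.805491

w_1 = g(0.750000) = 2.879282
w_2 = g(2.879282) = 2.805491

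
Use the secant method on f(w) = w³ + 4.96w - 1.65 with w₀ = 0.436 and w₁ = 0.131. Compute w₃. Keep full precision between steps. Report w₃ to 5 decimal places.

f(w_0) = 0.595442, f(w_1) = -0.997992
w_2 = 0.131000 - (-0.997992)·(0.131000 - 0.436000)/(-0.997992 - (0.595442)) = 0.322026; f(w_2) = -0.019356
w_3 = 0.322026 - (-0.019356)·(0.322026 - 0.131000)/(-0.019356 - (-0.997992)) = 0.325804; f(w_3) = 0.000573

0.32580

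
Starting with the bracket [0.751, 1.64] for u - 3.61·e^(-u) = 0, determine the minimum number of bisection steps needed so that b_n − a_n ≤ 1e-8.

Initial width b − a = 1.64 − 0.751 = 0.889000.
After n steps the width is (b−a)/2^n; need (b−a)/2^n ≤ 1e-8.
So n ≥ log₂(0.889000/1e-8) = log₂(88900000.0000) ≈ 26.4057.
Hence n = 27.

27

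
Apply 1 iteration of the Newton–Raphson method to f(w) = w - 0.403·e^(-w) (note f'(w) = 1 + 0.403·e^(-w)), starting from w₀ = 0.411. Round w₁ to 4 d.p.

0.2975

Newton update: w ← w − f(w)/f'(w).
w_0 = 0.411000: f = 0.143816, f' = 1.267184 → w_1 = 0.411000 - (0.143816)/(1.267184) = 0.297507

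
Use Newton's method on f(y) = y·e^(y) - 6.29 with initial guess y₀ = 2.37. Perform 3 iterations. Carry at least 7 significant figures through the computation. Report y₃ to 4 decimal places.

f'(y) = (y + 1)·e^(y)
y_0 = 2.370000: f = 19.062820, f' = 36.050212 → y_1 = 2.370000 - (19.062820)/(36.050212) = 1.841215
y_1 = 1.841215: f = 5.317371, f' = 17.911563 → y_2 = 1.841215 - (5.317371)/(17.911563) = 1.544347
y_2 = 1.544347: f = 0.945125, f' = 11.920035 → y_3 = 1.544347 - (0.945125)/(11.920035) = 1.465058

1.4651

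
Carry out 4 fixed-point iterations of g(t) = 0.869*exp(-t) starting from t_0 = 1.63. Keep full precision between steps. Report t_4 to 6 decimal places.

t_1 = g(1.630000) = 0.170263
t_2 = g(0.170263) = 0.732952
t_3 = g(0.732952) = 0.417544
t_4 = g(0.417544) = 0.572377

0.572377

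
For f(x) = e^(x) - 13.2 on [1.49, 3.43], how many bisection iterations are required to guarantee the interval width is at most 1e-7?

Initial width b − a = 3.43 − 1.49 = 1.940000.
After n steps the width is (b−a)/2^n; need (b−a)/2^n ≤ 1e-7.
So n ≥ log₂(1.940000/1e-7) = log₂(19400000.0000) ≈ 24.2096.
Hence n = 25.

25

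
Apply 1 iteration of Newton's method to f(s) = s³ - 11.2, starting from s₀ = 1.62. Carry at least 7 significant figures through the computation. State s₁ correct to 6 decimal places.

2.502547

Newton update: s ← s − f(s)/f'(s).
f'(s) = 3s²
s_0 = 1.620000: f = -6.948472, f' = 7.873200 → s_1 = 1.620000 - (-6.948472)/(7.873200) = 2.502547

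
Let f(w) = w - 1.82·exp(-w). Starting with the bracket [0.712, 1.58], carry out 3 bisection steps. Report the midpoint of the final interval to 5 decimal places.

0.76625

f(0.712000) = -0.181005, f(1.580000) = 1.205125 (opposite signs)
step 1: m = 1.146000, f(m) = 0.567411 > 0 → root in [0.712000, 1.146000]
step 2: m = 0.929000, f(m) = 0.210194 > 0 → root in [0.712000, 0.929000]
step 3: m = 0.820500, f(m) = 0.019315 > 0 → root in [0.712000, 0.820500]
Midpoint of [0.712000, 0.820500] = 0.766250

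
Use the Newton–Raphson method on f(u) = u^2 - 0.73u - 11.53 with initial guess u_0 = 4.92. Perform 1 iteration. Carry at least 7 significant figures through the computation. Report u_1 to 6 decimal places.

Newton update: u ← u − f(u)/f'(u).
f'(u) = 2u - 0.73
u_0 = 4.920000: f = 9.084800, f' = 9.110000 → u_1 = 4.920000 - (9.084800)/(9.110000) = 3.922766

3.922766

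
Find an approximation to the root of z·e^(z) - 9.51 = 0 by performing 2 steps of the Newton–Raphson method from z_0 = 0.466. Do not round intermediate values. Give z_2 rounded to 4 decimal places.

f'(z) = (z + 1)·e^(z)
z_0 = 0.466000: f = -8.767379, f' = 2.336228 → z_1 = 0.466000 - (-8.767379)/(2.336228) = 4.218793
z_1 = 4.218793: f = 277.162900, f' = 354.624305 → z_2 = 4.218793 - (277.162900)/(354.624305) = 3.437225

3.4372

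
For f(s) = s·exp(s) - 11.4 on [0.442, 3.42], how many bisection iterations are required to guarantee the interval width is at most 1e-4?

Initial width b − a = 3.42 − 0.442 = 2.978000.
After n steps the width is (b−a)/2^n; need (b−a)/2^n ≤ 1e-4.
So n ≥ log₂(2.978000/1e-4) = log₂(29780.0000) ≈ 14.8621.
Hence n = 15.

15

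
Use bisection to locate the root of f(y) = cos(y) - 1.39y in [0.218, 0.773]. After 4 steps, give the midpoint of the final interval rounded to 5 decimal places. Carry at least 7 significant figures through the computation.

f(0.218000) = 0.673312, f(0.773000) = -0.358651 (opposite signs)
step 1: m = 0.495500, f(m) = 0.190986 > 0 → root in [0.495500, 0.773000]
step 2: m = 0.634250, f(m) = -0.076091 < 0 → root in [0.495500, 0.634250]
step 3: m = 0.564875, f(m) = 0.059479 > 0 → root in [0.564875, 0.634250]
step 4: m = 0.599562, f(m) = -0.007809 < 0 → root in [0.564875, 0.599562]
Midpoint of [0.564875, 0.599562] = 0.582219

0.58222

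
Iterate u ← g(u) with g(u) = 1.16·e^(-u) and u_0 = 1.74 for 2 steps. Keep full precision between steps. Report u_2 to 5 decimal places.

0.94631

u_1 = g(1.740000) = 0.203604
u_2 = g(0.203604) = 0.946311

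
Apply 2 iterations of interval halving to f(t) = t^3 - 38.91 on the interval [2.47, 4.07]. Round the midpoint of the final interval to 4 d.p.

f(2.470000) = -23.840777, f(4.070000) = 28.509143 (opposite signs)
step 1: m = 3.270000, f(m) = -3.944217 < 0 → root in [3.270000, 4.070000]
step 2: m = 3.670000, f(m) = 10.520863 > 0 → root in [3.270000, 3.670000]
Midpoint of [3.270000, 3.670000] = 3.470000

3.4700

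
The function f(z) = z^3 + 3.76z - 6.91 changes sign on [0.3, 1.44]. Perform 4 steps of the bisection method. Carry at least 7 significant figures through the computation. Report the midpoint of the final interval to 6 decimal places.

1.261875

f(0.300000) = -5.755000, f(1.440000) = 1.490384 (opposite signs)
step 1: m = 0.870000, f(m) = -2.980297 < 0 → root in [0.870000, 1.440000]
step 2: m = 1.155000, f(m) = -1.026401 < 0 → root in [1.155000, 1.440000]
step 3: m = 1.297500, f(m) = 0.152949 > 0 → root in [1.155000, 1.297500]
step 4: m = 1.226250, f(m) = -0.455401 < 0 → root in [1.226250, 1.297500]
Midpoint of [1.226250, 1.297500] = 1.261875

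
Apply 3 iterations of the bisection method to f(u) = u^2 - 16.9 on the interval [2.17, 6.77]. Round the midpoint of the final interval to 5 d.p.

f(2.170000) = -12.191100, f(6.770000) = 28.932900 (opposite signs)
step 1: m = 4.470000, f(m) = 3.080900 > 0 → root in [2.170000, 4.470000]
step 2: m = 3.320000, f(m) = -5.877600 < 0 → root in [3.320000, 4.470000]
step 3: m = 3.895000, f(m) = -1.728975 < 0 → root in [3.895000, 4.470000]
Midpoint of [3.895000, 4.470000] = 4.182500

4.18250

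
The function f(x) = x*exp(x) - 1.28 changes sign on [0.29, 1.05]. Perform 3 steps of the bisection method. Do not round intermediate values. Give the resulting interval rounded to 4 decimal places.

[0.5750, 0.6700]

f(0.290000) = -0.892436, f(1.050000) = 1.720534 (opposite signs)
step 1: m = 0.670000, f(m) = 0.029339 > 0 → root in [0.290000, 0.670000]
step 2: m = 0.480000, f(m) = -0.504284 < 0 → root in [0.480000, 0.670000]
step 3: m = 0.575000, f(m) = -0.258150 < 0 → root in [0.575000, 0.670000]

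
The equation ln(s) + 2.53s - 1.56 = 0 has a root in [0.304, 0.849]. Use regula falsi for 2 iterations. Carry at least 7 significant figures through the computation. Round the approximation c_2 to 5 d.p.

False-position update: c = (a·f(b) − b·f(a))/(f(b) − f(a)); replace the endpoint whose sign matches f(c).
f(0.304000) = -1.981608, f(0.849000) = 0.424274
step 1: c = 0.752890, f(c) = 0.060976 > 0 → new bracket [0.304000, 0.752890]
step 2: c = 0.739490, f(c) = 0.009114 > 0 → new bracket [0.304000, 0.739490]

0.73949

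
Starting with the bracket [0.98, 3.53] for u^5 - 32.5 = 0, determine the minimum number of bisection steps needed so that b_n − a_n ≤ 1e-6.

Initial width b − a = 3.53 − 0.98 = 2.550000.
After n steps the width is (b−a)/2^n; need (b−a)/2^n ≤ 1e-6.
So n ≥ log₂(2.550000/1e-6) = log₂(2550000.0000) ≈ 21.2821.
Hence n = 22.

22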